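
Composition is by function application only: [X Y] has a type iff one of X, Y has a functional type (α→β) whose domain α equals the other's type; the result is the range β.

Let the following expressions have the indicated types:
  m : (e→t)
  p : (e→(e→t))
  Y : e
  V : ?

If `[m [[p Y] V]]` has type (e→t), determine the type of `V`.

[m [[p Y] V]] is required to be (e→t). m : (e→t) cannot yield (e→t) as functor, so [[p Y] V] : ((e→t)→(e→t)).
[[p Y] V] is required to be ((e→t)→(e→t)). [p Y] : (e→t) cannot yield ((e→t)→(e→t)) as functor, so V : ((e→t)→((e→t)→(e→t))).

((e→t)→((e→t)→(e→t)))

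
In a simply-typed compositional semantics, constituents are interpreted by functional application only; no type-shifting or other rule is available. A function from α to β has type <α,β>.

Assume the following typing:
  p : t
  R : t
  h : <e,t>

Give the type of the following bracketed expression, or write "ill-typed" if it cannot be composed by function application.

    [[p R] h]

ill-typed

At [p R]: neither t nor t can take the other as argument; the node is ill-typed.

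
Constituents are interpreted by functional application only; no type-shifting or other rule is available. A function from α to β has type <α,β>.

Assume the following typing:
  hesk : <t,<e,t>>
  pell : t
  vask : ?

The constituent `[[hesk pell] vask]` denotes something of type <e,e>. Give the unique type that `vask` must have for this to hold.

<<e,t>,<e,e>>

At [[hesk pell] vask] (required: <e,e>): [hesk pell] is <e,t>, which is not a function with range <e,e>; hence vask is the functor — type <<e,t>,<e,e>>.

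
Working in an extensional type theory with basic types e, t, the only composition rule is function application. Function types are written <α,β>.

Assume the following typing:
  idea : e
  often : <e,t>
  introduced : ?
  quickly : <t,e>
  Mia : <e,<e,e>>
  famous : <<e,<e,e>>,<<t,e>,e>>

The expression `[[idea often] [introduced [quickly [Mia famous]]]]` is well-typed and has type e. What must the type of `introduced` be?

For [[idea often] [introduced [quickly [Mia famous]]]] to have type e with [idea often] of type t, [introduced [quickly [Mia famous]]] must be the function: [introduced [quickly [Mia famous]]] : <t,e>.
For [introduced [quickly [Mia famous]]] to have type <t,e> with [quickly [Mia famous]] of type e, introduced must be the function: introduced : <e,<t,e>>.

<e,<t,e>>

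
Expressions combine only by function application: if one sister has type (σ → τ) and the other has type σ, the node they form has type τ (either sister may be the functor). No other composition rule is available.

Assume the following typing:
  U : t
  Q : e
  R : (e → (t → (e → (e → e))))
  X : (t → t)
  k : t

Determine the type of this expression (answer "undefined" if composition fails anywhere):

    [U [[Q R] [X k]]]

[Q R]: R is (e → (t → (e → (e → e)))), Q is e; result (t → (e → (e → e))).
[X k]: X is (t → t), k is t; result t.
[[Q R] [X k]]: [Q R] is (t → (e → (e → e))), [X k] is t; result (e → (e → e)).
[U [[Q R] [X k]]]: t with (e → (e → e)) — neither is a function whose domain matches the other; composition fails here.

undefined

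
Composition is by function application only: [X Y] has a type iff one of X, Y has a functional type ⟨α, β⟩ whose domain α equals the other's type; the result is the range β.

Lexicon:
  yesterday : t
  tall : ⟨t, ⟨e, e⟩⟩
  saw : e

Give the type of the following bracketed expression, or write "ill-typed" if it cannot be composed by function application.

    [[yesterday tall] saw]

[yesterday tall] — tall of type ⟨t, ⟨e, e⟩⟩ combines with yesterday of type t: type ⟨e, e⟩.
[[yesterday tall] saw] — [yesterday tall] of type ⟨e, e⟩ combines with saw of type e: type e.

e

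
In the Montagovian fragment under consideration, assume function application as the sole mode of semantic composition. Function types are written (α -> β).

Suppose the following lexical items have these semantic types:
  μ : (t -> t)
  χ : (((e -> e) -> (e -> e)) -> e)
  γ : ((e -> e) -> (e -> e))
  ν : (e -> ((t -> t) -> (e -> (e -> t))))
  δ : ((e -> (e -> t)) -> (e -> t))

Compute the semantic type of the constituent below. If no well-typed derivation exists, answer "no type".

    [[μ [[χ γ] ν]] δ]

(e -> t)

At [χ γ], χ : (((e -> e) -> (e -> e)) -> e) takes γ : ((e -> e) -> (e -> e)), giving e.
At [[χ γ] ν], ν : (e -> ((t -> t) -> (e -> (e -> t)))) takes [χ γ] : e, giving ((t -> t) -> (e -> (e -> t))).
At [μ [[χ γ] ν]], [[χ γ] ν] : ((t -> t) -> (e -> (e -> t))) takes μ : (t -> t), giving (e -> (e -> t)).
At [[μ [[χ γ] ν]] δ], δ : ((e -> (e -> t)) -> (e -> t)) takes [μ [[χ γ] ν]] : (e -> (e -> t)), giving (e -> t).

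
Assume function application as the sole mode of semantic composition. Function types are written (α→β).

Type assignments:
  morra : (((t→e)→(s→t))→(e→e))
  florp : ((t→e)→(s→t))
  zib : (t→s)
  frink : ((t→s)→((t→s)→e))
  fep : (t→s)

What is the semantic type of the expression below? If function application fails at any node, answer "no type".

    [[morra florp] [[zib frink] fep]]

e

[morra florp] — morra of type (((t→e)→(s→t))→(e→e)) combines with florp of type ((t→e)→(s→t)): type (e→e).
[zib frink] — frink of type ((t→s)→((t→s)→e)) combines with zib of type (t→s): type ((t→s)→e).
[[zib frink] fep] — [zib frink] of type ((t→s)→e) combines with fep of type (t→s): type e.
[[morra florp] [[zib frink] fep]] — [morra florp] of type (e→e) combines with [[zib frink] fep] of type e: type e.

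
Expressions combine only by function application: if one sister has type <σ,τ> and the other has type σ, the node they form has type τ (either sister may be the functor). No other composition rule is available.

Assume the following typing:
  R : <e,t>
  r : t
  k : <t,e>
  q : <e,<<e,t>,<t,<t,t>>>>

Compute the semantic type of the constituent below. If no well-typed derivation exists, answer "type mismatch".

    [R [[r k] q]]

[r k]: <t,e> applied to t yields e.
[[r k] q]: <e,<<e,t>,<t,<t,t>>>> applied to e yields <<e,t>,<t,<t,t>>>.
[R [[r k] q]]: <<e,t>,<t,<t,t>>> applied to <e,t> yields <t,<t,t>>.

<t,<t,t>>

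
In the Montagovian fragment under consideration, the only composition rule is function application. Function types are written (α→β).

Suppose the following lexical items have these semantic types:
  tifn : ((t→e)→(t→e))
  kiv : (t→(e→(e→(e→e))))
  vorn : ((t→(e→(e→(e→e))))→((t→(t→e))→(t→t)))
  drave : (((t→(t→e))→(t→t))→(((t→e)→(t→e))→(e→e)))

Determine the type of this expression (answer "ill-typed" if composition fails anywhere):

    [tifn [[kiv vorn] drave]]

(e→e)

[kiv vorn]: functor vorn : ((t→(e→(e→(e→e))))→((t→(t→e))→(t→t))), argument kiv : (t→(e→(e→(e→e)))); result ((t→(t→e))→(t→t)).
[[kiv vorn] drave]: functor drave : (((t→(t→e))→(t→t))→(((t→e)→(t→e))→(e→e))), argument [kiv vorn] : ((t→(t→e))→(t→t)); result (((t→e)→(t→e))→(e→e)).
[tifn [[kiv vorn] drave]]: functor [[kiv vorn] drave] : (((t→e)→(t→e))→(e→e)), argument tifn : ((t→e)→(t→e)); result (e→e).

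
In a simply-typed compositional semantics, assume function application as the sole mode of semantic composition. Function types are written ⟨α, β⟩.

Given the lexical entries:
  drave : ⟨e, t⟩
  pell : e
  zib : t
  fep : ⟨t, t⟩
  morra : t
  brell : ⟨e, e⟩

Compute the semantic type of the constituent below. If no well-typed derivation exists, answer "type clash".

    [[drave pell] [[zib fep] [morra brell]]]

type clash

[drave pell] — drave of type ⟨e, t⟩ combines with pell of type e: type t.
[zib fep] — fep of type ⟨t, t⟩ combines with zib of type t: type t.
[morra brell]: t and ⟨e, e⟩ cannot combine by function application — type clash.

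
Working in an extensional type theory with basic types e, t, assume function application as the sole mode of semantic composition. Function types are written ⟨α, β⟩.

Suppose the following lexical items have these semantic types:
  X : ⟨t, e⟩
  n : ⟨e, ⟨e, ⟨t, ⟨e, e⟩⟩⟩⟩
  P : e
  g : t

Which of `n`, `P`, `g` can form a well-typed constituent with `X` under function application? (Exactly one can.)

g

n : ⟨e, ⟨e, ⟨t, ⟨e, e⟩⟩⟩⟩ — does not combine with X.
P : e — does not combine with X.
g — combines: X : ⟨t, e⟩ takes g : t as argument, giving e.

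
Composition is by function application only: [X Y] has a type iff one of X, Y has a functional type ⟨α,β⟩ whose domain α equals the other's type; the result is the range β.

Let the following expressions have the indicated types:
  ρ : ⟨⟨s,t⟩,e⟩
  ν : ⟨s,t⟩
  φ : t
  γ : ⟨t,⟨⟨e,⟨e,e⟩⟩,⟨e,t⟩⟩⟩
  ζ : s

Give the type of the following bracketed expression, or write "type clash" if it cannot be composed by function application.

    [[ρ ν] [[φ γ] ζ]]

[ρ ν]: functor ρ : ⟨⟨s,t⟩,e⟩, argument ν : ⟨s,t⟩; result e.
[φ γ]: functor γ : ⟨t,⟨⟨e,⟨e,e⟩⟩,⟨e,t⟩⟩⟩, argument φ : t; result ⟨⟨e,⟨e,e⟩⟩,⟨e,t⟩⟩.
[[φ γ] ζ]: ⟨⟨e,⟨e,e⟩⟩,⟨e,t⟩⟩ with s — neither is a function whose domain matches the other; composition fails here.

type clash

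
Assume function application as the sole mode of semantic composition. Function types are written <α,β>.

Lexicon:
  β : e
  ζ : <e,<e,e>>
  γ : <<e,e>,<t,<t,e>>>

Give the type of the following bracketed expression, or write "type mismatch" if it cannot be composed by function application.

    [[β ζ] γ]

<t,<t,e>>

At [β ζ], ζ : <e,<e,e>> takes β : e, giving <e,e>.
At [[β ζ] γ], γ : <<e,e>,<t,<t,e>>> takes [β ζ] : <e,e>, giving <t,<t,e>>.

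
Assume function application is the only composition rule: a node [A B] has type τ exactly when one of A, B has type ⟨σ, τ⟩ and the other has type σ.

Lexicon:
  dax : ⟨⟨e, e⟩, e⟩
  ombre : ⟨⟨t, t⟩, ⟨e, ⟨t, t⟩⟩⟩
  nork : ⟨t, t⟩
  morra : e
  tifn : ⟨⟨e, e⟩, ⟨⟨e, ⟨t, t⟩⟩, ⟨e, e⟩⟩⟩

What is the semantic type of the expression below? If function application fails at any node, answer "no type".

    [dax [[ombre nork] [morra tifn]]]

no type

[ombre nork] — ombre of type ⟨⟨t, t⟩, ⟨e, ⟨t, t⟩⟩⟩ combines with nork of type ⟨t, t⟩: type ⟨e, ⟨t, t⟩⟩.
At [morra tifn]: neither e nor ⟨⟨e, e⟩, ⟨⟨e, ⟨t, t⟩⟩, ⟨e, e⟩⟩⟩ can take the other as argument; the node is ill-typed.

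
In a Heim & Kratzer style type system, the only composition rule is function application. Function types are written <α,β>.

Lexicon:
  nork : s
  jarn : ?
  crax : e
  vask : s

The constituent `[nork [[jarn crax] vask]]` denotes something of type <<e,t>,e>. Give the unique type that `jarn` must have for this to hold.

<e,<s,<s,<<e,t>,e>>>>

[nork [[jarn crax] vask]] must have type <<e,t>,e>. The sister nork has type s; that is not a function onto <<e,t>,e>, so [[jarn crax] vask] must be the functor, of type <s,<<e,t>,e>>.
[[jarn crax] vask] must have type <s,<<e,t>,e>>. The sister vask has type s; that is not a function onto <s,<<e,t>,e>>, so [jarn crax] must be the functor, of type <s,<s,<<e,t>,e>>>.
[jarn crax] must have type <s,<s,<<e,t>,e>>>. The sister crax has type e; that is not a function onto <s,<s,<<e,t>,e>>>, so jarn must be the functor, of type <e,<s,<s,<<e,t>,e>>>>.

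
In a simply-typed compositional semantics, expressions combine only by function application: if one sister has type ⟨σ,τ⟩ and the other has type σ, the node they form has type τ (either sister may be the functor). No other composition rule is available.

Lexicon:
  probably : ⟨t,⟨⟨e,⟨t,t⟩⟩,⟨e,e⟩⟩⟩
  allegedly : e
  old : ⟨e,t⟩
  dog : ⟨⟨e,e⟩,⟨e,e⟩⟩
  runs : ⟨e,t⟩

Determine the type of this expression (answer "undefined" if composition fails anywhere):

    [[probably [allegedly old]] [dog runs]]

[allegedly old]: ⟨e,t⟩ applied to e yields t.
[probably [allegedly old]]: ⟨t,⟨⟨e,⟨t,t⟩⟩,⟨e,e⟩⟩⟩ applied to t yields ⟨⟨e,⟨t,t⟩⟩,⟨e,e⟩⟩.
At [dog runs]: neither ⟨⟨e,e⟩,⟨e,e⟩⟩ nor ⟨e,t⟩ can take the other as argument; the node is ill-typed.

undefined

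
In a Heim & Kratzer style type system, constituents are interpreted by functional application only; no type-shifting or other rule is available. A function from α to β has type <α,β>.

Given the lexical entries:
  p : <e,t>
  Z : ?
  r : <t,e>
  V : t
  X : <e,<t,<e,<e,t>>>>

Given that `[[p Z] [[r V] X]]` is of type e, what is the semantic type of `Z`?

For [[p Z] [[r V] X]] to have type e with [[r V] X] of type <t,<e,<e,t>>>, [p Z] must be the function: [p Z] : <<t,<e,<e,t>>>,e>.
For [p Z] to have type <<t,<e,<e,t>>>,e> with p of type <e,t>, Z must be the function: Z : <<e,t>,<<t,<e,<e,t>>>,e>>.

<<e,t>,<<t,<e,<e,t>>>,e>>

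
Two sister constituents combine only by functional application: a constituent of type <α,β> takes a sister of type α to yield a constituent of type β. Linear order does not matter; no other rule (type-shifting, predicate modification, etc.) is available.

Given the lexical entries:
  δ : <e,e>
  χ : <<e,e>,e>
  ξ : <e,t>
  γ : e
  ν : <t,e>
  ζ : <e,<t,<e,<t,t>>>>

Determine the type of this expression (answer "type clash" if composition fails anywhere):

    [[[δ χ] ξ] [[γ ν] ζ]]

type clash

[δ χ]: <<e,e>,e> applied to <e,e> yields e.
[[δ χ] ξ]: <e,t> applied to e yields t.
At [γ ν]: neither e nor <t,e> can take the other as argument; the node is ill-typed.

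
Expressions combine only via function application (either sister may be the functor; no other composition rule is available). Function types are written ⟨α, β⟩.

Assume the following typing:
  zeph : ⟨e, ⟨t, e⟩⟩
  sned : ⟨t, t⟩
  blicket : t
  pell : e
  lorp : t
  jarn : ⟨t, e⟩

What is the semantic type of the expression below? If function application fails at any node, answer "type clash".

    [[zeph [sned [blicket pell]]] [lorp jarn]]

At [blicket pell]: neither t nor e can take the other as argument; the node is ill-typed.

type clash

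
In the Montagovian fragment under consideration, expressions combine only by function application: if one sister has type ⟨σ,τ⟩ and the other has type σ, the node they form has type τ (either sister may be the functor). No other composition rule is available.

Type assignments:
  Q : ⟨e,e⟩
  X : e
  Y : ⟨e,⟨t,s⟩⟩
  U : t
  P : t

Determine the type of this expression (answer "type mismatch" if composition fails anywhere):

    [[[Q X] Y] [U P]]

type mismatch

[Q X] — Q of type ⟨e,e⟩ combines with X of type e: type e.
[[Q X] Y] — Y of type ⟨e,⟨t,s⟩⟩ combines with [Q X] of type e: type ⟨t,s⟩.
At [U P]: neither t nor t can take the other as argument; the node is ill-typed.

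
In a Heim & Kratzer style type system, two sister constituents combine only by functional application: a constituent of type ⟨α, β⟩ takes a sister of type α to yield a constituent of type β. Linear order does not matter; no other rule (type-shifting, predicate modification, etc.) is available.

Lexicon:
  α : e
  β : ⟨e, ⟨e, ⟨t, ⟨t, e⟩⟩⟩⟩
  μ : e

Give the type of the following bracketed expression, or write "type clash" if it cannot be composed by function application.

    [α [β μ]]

⟨t, ⟨t, e⟩⟩

At [β μ], β : ⟨e, ⟨e, ⟨t, ⟨t, e⟩⟩⟩⟩ takes μ : e, giving ⟨e, ⟨t, ⟨t, e⟩⟩⟩.
At [α [β μ]], [β μ] : ⟨e, ⟨t, ⟨t, e⟩⟩⟩ takes α : e, giving ⟨t, ⟨t, e⟩⟩.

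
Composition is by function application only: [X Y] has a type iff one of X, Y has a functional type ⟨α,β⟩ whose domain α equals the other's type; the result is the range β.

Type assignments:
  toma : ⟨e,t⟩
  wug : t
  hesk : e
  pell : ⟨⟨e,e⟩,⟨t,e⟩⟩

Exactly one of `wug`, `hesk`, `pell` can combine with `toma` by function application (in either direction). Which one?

wug : t — neither side's domain matches the other.
hesk — combines: toma : ⟨e,t⟩ takes hesk : e as argument, giving t.
pell : ⟨⟨e,e⟩,⟨t,e⟩⟩ — neither side's domain matches the other.

hesk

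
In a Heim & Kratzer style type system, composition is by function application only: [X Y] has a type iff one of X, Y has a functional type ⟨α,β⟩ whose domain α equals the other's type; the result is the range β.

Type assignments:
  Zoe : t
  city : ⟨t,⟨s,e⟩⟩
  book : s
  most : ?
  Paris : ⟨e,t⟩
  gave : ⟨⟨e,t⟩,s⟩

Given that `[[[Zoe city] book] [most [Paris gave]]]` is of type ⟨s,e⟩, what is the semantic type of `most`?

⟨s,⟨e,⟨s,e⟩⟩⟩

For [[[Zoe city] book] [most [Paris gave]]] to have type ⟨s,e⟩ with [[Zoe city] book] of type e, [most [Paris gave]] must be the function: [most [Paris gave]] : ⟨e,⟨s,e⟩⟩.
For [most [Paris gave]] to have type ⟨e,⟨s,e⟩⟩ with [Paris gave] of type s, most must be the function: most : ⟨s,⟨e,⟨s,e⟩⟩⟩.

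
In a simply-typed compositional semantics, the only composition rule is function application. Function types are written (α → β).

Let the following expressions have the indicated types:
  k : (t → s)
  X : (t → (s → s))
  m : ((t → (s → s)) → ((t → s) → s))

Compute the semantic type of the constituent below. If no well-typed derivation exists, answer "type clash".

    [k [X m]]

[X m]: functor m : ((t → (s → s)) → ((t → s) → s)), argument X : (t → (s → s)); result ((t → s) → s).
[k [X m]]: functor [X m] : ((t → s) → s), argument k : (t → s); result s.

s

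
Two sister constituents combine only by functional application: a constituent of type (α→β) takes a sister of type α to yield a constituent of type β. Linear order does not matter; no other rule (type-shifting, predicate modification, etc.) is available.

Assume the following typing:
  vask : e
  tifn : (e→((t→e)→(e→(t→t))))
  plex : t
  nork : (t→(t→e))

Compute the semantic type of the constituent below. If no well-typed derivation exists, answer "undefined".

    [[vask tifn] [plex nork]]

At [vask tifn], tifn : (e→((t→e)→(e→(t→t)))) takes vask : e, giving ((t→e)→(e→(t→t))).
At [plex nork], nork : (t→(t→e)) takes plex : t, giving (t→e).
At [[vask tifn] [plex nork]], [vask tifn] : ((t→e)→(e→(t→t))) takes [plex nork] : (t→e), giving (e→(t→t)).

(e→(t→t))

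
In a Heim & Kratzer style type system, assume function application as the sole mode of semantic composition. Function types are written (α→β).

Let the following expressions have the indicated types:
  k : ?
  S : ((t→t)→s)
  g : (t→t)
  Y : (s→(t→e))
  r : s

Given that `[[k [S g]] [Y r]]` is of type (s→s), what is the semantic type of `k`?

(s→((t→e)→(s→s)))

At [[k [S g]] [Y r]] (required: (s→s)): [Y r] is (t→e), which is not a function with range (s→s); hence [k [S g]] is the functor — type ((t→e)→(s→s)).
At [k [S g]] (required: ((t→e)→(s→s))): [S g] is s, which is not a function with range ((t→e)→(s→s)); hence k is the functor — type (s→((t→e)→(s→s))).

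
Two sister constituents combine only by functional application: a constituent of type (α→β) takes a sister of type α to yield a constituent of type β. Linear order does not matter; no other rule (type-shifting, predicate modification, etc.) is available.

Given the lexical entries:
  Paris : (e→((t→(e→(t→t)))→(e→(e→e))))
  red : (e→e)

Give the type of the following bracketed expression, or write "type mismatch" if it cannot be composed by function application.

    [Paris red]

type mismatch

At [Paris red]: neither (e→((t→(e→(t→t)))→(e→(e→e)))) nor (e→e) can take the other as argument; the node is ill-typed.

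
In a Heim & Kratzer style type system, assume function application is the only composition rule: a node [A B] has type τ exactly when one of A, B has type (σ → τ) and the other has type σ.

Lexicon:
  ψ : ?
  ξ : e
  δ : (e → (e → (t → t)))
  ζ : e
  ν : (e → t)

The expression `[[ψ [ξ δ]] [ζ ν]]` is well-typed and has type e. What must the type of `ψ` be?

For [[ψ [ξ δ]] [ζ ν]] to have type e with [ζ ν] of type t, [ψ [ξ δ]] must be the function: [ψ [ξ δ]] : (t → e).
For [ψ [ξ δ]] to have type (t → e) with [ξ δ] of type (e → (t → t)), ψ must be the function: ψ : ((e → (t → t)) → (t → e)).

((e → (t → t)) → (t → e))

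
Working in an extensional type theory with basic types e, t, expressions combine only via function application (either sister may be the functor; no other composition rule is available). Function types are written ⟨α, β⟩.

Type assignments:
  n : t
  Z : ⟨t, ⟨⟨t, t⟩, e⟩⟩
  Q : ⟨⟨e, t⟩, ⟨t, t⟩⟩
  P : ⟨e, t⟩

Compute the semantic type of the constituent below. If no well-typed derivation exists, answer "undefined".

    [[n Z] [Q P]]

[n Z]: ⟨t, ⟨⟨t, t⟩, e⟩⟩ applied to t yields ⟨⟨t, t⟩, e⟩.
[Q P]: ⟨⟨e, t⟩, ⟨t, t⟩⟩ applied to ⟨e, t⟩ yields ⟨t, t⟩.
[[n Z] [Q P]]: ⟨⟨t, t⟩, e⟩ applied to ⟨t, t⟩ yields e.

e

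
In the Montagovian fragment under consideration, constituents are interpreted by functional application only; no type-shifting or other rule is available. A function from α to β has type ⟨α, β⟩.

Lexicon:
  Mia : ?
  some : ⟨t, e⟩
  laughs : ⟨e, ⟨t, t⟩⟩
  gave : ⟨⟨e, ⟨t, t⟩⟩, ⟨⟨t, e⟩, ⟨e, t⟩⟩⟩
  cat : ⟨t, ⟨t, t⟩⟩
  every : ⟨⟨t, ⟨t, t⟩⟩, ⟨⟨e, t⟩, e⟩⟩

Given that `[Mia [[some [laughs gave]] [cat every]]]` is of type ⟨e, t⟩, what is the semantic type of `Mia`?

⟨e, ⟨e, t⟩⟩

[Mia [[some [laughs gave]] [cat every]]] is required to be ⟨e, t⟩. [[some [laughs gave]] [cat every]] : e cannot yield ⟨e, t⟩ as functor, so Mia : ⟨e, ⟨e, t⟩⟩.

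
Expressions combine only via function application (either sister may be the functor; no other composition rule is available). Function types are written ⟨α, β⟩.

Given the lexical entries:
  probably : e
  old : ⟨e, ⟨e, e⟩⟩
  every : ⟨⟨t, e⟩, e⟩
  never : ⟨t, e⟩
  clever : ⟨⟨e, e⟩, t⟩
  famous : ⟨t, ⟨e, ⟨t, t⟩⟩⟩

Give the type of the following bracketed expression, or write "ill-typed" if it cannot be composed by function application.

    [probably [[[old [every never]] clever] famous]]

⟨t, t⟩

[every never] — every of type ⟨⟨t, e⟩, e⟩ combines with never of type ⟨t, e⟩: type e.
[old [every never]] — old of type ⟨e, ⟨e, e⟩⟩ combines with [every never] of type e: type ⟨e, e⟩.
[[old [every never]] clever] — clever of type ⟨⟨e, e⟩, t⟩ combines with [old [every never]] of type ⟨e, e⟩: type t.
[[[old [every never]] clever] famous] — famous of type ⟨t, ⟨e, ⟨t, t⟩⟩⟩ combines with [[old [every never]] clever] of type t: type ⟨e, ⟨t, t⟩⟩.
[probably [[[old [every never]] clever] famous]] — [[[old [every never]] clever] famous] of type ⟨e, ⟨t, t⟩⟩ combines with probably of type e: type ⟨t, t⟩.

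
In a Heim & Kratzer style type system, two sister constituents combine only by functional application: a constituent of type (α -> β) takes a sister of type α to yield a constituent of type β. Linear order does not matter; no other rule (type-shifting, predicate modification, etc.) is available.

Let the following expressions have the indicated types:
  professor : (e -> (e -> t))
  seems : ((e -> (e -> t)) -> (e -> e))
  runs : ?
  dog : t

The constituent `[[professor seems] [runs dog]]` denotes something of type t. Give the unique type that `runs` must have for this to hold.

At [[professor seems] [runs dog]] (required: t): [professor seems] is (e -> e), which is not a function with range t; hence [runs dog] is the functor — type ((e -> e) -> t).
At [runs dog] (required: ((e -> e) -> t)): dog is t, which is not a function with range ((e -> e) -> t); hence runs is the functor — type (t -> ((e -> e) -> t)).

(t -> ((e -> e) -> t))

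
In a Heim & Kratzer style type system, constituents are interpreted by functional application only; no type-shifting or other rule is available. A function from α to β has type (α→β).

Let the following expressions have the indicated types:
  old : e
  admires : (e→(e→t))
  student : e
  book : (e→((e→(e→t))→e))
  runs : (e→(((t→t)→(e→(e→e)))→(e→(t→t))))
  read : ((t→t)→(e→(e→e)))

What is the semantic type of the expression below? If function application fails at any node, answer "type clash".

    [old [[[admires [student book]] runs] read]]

(t→t)

[student book]: (e→((e→(e→t))→e)) applied to e yields ((e→(e→t))→e).
[admires [student book]]: ((e→(e→t))→e) applied to (e→(e→t)) yields e.
[[admires [student book]] runs]: (e→(((t→t)→(e→(e→e)))→(e→(t→t)))) applied to e yields (((t→t)→(e→(e→e)))→(e→(t→t))).
[[[admires [student book]] runs] read]: (((t→t)→(e→(e→e)))→(e→(t→t))) applied to ((t→t)→(e→(e→e))) yields (e→(t→t)).
[old [[[admires [student book]] runs] read]]: (e→(t→t)) applied to e yields (t→t).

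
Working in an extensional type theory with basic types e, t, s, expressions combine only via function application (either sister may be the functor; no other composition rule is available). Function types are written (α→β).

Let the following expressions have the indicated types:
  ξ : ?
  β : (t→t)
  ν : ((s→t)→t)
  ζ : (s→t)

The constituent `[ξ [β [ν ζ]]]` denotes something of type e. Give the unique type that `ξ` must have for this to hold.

(t→e)

[ξ [β [ν ζ]]] must have type e. The sister [β [ν ζ]] has type t; that is not a function onto e, so ξ must be the functor, of type (t→e).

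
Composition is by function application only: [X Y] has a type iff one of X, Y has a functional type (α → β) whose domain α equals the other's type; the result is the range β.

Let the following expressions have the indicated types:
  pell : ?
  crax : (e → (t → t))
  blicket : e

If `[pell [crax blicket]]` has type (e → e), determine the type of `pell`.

[pell [crax blicket]] is required to be (e → e). [crax blicket] : (t → t) cannot yield (e → e) as functor, so pell : ((t → t) → (e → e)).

((t → t) → (e → e))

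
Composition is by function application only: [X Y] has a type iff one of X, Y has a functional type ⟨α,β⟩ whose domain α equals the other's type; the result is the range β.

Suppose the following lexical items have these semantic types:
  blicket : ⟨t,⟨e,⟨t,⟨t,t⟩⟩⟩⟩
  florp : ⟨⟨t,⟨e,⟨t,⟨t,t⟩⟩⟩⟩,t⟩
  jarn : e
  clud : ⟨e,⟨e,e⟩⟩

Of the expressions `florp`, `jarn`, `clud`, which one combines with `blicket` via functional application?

florp

florp — combines: florp : ⟨⟨t,⟨e,⟨t,⟨t,t⟩⟩⟩⟩,t⟩ takes blicket : ⟨t,⟨e,⟨t,⟨t,t⟩⟩⟩⟩ as argument, giving t.
jarn : e — neither side's domain matches the other.
clud : ⟨e,⟨e,e⟩⟩ — neither side's domain matches the other.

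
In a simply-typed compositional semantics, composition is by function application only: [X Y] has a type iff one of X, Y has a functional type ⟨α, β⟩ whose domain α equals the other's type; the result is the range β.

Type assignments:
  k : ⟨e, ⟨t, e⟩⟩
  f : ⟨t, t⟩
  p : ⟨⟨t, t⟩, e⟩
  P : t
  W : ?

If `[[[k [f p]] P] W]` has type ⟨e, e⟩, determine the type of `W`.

⟨e, ⟨e, e⟩⟩

For [[[k [f p]] P] W] to have type ⟨e, e⟩ with [[k [f p]] P] of type e, W must be the function: W : ⟨e, ⟨e, e⟩⟩.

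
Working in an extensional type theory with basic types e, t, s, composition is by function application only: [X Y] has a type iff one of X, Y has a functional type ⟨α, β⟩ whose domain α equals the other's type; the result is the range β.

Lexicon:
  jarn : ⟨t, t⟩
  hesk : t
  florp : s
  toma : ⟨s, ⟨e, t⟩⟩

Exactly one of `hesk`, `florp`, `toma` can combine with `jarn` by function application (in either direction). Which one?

hesk

hesk — combines: jarn : ⟨t, t⟩ takes hesk : t as argument, giving t.
florp : s — no; jarn wants t, and florp wants nothing (atomic).
toma : ⟨s, ⟨e, t⟩⟩ — no; jarn wants t, and toma wants s.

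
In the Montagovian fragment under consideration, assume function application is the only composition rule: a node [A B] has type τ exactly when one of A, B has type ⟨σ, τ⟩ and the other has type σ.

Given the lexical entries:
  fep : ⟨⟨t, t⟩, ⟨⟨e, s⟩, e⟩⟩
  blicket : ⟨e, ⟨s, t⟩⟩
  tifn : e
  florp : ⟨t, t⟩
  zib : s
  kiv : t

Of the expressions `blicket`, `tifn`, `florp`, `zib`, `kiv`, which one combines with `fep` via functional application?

florp

blicket : ⟨e, ⟨s, t⟩⟩ — neither side's domain matches the other.
tifn : e — neither side's domain matches the other.
florp — combines: fep : ⟨⟨t, t⟩, ⟨⟨e, s⟩, e⟩⟩ takes florp : ⟨t, t⟩ as argument, giving ⟨⟨e, s⟩, e⟩.
zib : s — neither side's domain matches the other.
kiv : t — neither side's domain matches the other.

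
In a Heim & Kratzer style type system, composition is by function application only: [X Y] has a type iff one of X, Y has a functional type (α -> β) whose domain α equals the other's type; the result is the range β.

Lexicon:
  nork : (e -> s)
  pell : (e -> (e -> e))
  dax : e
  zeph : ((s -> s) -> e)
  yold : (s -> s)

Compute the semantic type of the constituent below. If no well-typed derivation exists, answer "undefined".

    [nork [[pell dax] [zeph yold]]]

[pell dax] — pell of type (e -> (e -> e)) combines with dax of type e: type (e -> e).
[zeph yold] — zeph of type ((s -> s) -> e) combines with yold of type (s -> s): type e.
[[pell dax] [zeph yold]] — [pell dax] of type (e -> e) combines with [zeph yold] of type e: type e.
[nork [[pell dax] [zeph yold]]] — nork of type (e -> s) combines with [[pell dax] [zeph yold]] of type e: type s.

s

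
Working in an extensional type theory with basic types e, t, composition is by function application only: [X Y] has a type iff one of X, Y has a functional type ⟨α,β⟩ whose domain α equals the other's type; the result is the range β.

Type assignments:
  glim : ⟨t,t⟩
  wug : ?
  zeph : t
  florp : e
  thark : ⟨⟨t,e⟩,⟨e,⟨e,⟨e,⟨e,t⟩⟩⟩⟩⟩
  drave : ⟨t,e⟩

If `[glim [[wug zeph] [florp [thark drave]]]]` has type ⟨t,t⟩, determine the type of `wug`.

⟨t,⟨⟨e,⟨e,⟨e,t⟩⟩⟩,⟨⟨t,t⟩,⟨t,t⟩⟩⟩⟩

[glim [[wug zeph] [florp [thark drave]]]] must have type ⟨t,t⟩. The sister glim has type ⟨t,t⟩; that is not a function onto ⟨t,t⟩, so [[wug zeph] [florp [thark drave]]] must be the functor, of type ⟨⟨t,t⟩,⟨t,t⟩⟩.
[[wug zeph] [florp [thark drave]]] must have type ⟨⟨t,t⟩,⟨t,t⟩⟩. The sister [florp [thark drave]] has type ⟨e,⟨e,⟨e,t⟩⟩⟩; that is not a function onto ⟨⟨t,t⟩,⟨t,t⟩⟩, so [wug zeph] must be the functor, of type ⟨⟨e,⟨e,⟨e,t⟩⟩⟩,⟨⟨t,t⟩,⟨t,t⟩⟩⟩.
[wug zeph] must have type ⟨⟨e,⟨e,⟨e,t⟩⟩⟩,⟨⟨t,t⟩,⟨t,t⟩⟩⟩. The sister zeph has type t; that is not a function onto ⟨⟨e,⟨e,⟨e,t⟩⟩⟩,⟨⟨t,t⟩,⟨t,t⟩⟩⟩, so wug must be the functor, of type ⟨t,⟨⟨e,⟨e,⟨e,t⟩⟩⟩,⟨⟨t,t⟩,⟨t,t⟩⟩⟩⟩.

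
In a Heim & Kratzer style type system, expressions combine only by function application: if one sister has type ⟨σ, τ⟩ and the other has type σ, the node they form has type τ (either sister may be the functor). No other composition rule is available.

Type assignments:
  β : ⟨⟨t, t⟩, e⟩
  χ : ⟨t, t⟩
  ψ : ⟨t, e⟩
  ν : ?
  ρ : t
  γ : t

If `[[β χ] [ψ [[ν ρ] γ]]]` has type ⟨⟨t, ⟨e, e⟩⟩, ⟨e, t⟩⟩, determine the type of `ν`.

[[β χ] [ψ [[ν ρ] γ]]] must have type ⟨⟨t, ⟨e, e⟩⟩, ⟨e, t⟩⟩. The sister [β χ] has type e; that is not a function onto ⟨⟨t, ⟨e, e⟩⟩, ⟨e, t⟩⟩, so [ψ [[ν ρ] γ]] must be the functor, of type ⟨e, ⟨⟨t, ⟨e, e⟩⟩, ⟨e, t⟩⟩⟩.
[ψ [[ν ρ] γ]] must have type ⟨e, ⟨⟨t, ⟨e, e⟩⟩, ⟨e, t⟩⟩⟩. The sister ψ has type ⟨t, e⟩; that is not a function onto ⟨e, ⟨⟨t, ⟨e, e⟩⟩, ⟨e, t⟩⟩⟩, so [[ν ρ] γ] must be the functor, of type ⟨⟨t, e⟩, ⟨e, ⟨⟨t, ⟨e, e⟩⟩, ⟨e, t⟩⟩⟩⟩.
[[ν ρ] γ] must have type ⟨⟨t, e⟩, ⟨e, ⟨⟨t, ⟨e, e⟩⟩, ⟨e, t⟩⟩⟩⟩. The sister γ has type t; that is not a function onto ⟨⟨t, e⟩, ⟨e, ⟨⟨t, ⟨e, e⟩⟩, ⟨e, t⟩⟩⟩⟩, so [ν ρ] must be the functor, of type ⟨t, ⟨⟨t, e⟩, ⟨e, ⟨⟨t, ⟨e, e⟩⟩, ⟨e, t⟩⟩⟩⟩⟩.
[ν ρ] must have type ⟨t, ⟨⟨t, e⟩, ⟨e, ⟨⟨t, ⟨e, e⟩⟩, ⟨e, t⟩⟩⟩⟩⟩. The sister ρ has type t; that is not a function onto ⟨t, ⟨⟨t, e⟩, ⟨e, ⟨⟨t, ⟨e, e⟩⟩, ⟨e, t⟩⟩⟩⟩⟩, so ν must be the functor, of type ⟨t, ⟨t, ⟨⟨t, e⟩, ⟨e, ⟨⟨t, ⟨e, e⟩⟩, ⟨e, t⟩⟩⟩⟩⟩⟩.

⟨t, ⟨t, ⟨⟨t, e⟩, ⟨e, ⟨⟨t, ⟨e, e⟩⟩, ⟨e, t⟩⟩⟩⟩⟩⟩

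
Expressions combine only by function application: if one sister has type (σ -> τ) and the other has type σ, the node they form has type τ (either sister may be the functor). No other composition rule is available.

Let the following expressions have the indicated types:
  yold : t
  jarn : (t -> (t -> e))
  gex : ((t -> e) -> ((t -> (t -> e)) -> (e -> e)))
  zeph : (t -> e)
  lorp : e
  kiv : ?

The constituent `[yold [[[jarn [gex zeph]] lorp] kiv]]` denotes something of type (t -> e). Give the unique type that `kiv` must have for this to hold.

(e -> (t -> (t -> e)))

[yold [[[jarn [gex zeph]] lorp] kiv]] must have type (t -> e). The sister yold has type t; that is not a function onto (t -> e), so [[[jarn [gex zeph]] lorp] kiv] must be the functor, of type (t -> (t -> e)).
[[[jarn [gex zeph]] lorp] kiv] must have type (t -> (t -> e)). The sister [[jarn [gex zeph]] lorp] has type e; that is not a function onto (t -> (t -> e)), so kiv must be the functor, of type (e -> (t -> (t -> e))).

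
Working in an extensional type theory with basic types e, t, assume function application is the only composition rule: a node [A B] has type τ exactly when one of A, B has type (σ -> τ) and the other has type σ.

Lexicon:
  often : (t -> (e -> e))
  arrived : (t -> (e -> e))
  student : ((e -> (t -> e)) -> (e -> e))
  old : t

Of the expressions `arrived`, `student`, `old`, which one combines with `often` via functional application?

arrived : (t -> (e -> e)) — often needs t; arrived needs t; neither fits.
student : ((e -> (t -> e)) -> (e -> e)) — often needs t; student needs (e -> (t -> e)); neither fits.
old — combines: often : (t -> (e -> e)) takes old : t as argument, giving (e -> e).

old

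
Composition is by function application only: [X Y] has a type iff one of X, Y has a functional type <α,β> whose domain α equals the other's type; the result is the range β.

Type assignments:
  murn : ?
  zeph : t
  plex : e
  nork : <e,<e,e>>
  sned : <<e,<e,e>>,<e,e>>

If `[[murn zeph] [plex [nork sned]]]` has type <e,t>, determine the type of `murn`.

At [[murn zeph] [plex [nork sned]]] (required: <e,t>): [plex [nork sned]] is e, which is not a function with range <e,t>; hence [murn zeph] is the functor — type <e,<e,t>>.
At [murn zeph] (required: <e,<e,t>>): zeph is t, which is not a function with range <e,<e,t>>; hence murn is the functor — type <t,<e,<e,t>>>.

<t,<e,<e,t>>>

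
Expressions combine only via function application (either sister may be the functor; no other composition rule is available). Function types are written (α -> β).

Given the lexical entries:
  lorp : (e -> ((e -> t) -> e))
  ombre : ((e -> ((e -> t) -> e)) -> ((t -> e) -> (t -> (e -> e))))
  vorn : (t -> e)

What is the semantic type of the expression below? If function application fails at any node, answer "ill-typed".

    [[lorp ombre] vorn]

[lorp ombre]: ((e -> ((e -> t) -> e)) -> ((t -> e) -> (t -> (e -> e)))) applied to (e -> ((e -> t) -> e)) yields ((t -> e) -> (t -> (e -> e))).
[[lorp ombre] vorn]: ((t -> e) -> (t -> (e -> e))) applied to (t -> e) yields (t -> (e -> e)).

(t -> (e -> e))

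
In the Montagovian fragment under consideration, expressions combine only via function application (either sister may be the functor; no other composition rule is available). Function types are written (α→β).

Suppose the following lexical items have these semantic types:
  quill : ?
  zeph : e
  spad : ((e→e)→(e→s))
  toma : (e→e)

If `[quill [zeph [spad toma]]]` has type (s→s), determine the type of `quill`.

[quill [zeph [spad toma]]] is required to be (s→s). [zeph [spad toma]] : s cannot yield (s→s) as functor, so quill : (s→(s→s)).

(s→(s→s))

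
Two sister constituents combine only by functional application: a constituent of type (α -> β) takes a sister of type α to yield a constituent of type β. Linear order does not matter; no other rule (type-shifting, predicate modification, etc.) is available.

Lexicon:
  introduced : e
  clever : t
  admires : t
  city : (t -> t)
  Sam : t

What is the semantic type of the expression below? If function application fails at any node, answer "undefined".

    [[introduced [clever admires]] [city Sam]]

At [clever admires]: neither t nor t can take the other as argument; the node is ill-typed.

undefined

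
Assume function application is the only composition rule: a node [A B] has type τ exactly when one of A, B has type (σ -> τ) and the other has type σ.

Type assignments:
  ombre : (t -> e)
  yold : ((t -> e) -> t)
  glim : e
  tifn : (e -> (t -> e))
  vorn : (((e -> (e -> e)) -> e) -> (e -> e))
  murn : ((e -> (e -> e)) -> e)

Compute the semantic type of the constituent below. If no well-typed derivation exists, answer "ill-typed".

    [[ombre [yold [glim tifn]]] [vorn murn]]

[glim tifn]: (e -> (t -> e)) applied to e yields (t -> e).
[yold [glim tifn]]: ((t -> e) -> t) applied to (t -> e) yields t.
[ombre [yold [glim tifn]]]: (t -> e) applied to t yields e.
[vorn murn]: (((e -> (e -> e)) -> e) -> (e -> e)) applied to ((e -> (e -> e)) -> e) yields (e -> e).
[[ombre [yold [glim tifn]]] [vorn murn]]: (e -> e) applied to e yields e.

e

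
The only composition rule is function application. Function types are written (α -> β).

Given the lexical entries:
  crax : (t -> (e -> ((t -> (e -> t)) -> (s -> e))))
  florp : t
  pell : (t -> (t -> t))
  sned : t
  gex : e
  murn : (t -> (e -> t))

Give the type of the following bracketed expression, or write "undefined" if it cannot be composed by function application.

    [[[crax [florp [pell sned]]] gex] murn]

(s -> e)

At [pell sned], pell : (t -> (t -> t)) takes sned : t, giving (t -> t).
At [florp [pell sned]], [pell sned] : (t -> t) takes florp : t, giving t.
At [crax [florp [pell sned]]], crax : (t -> (e -> ((t -> (e -> t)) -> (s -> e)))) takes [florp [pell sned]] : t, giving (e -> ((t -> (e -> t)) -> (s -> e))).
At [[crax [florp [pell sned]]] gex], [crax [florp [pell sned]]] : (e -> ((t -> (e -> t)) -> (s -> e))) takes gex : e, giving ((t -> (e -> t)) -> (s -> e)).
At [[[crax [florp [pell sned]]] gex] murn], [[crax [florp [pell sned]]] gex] : ((t -> (e -> t)) -> (s -> e)) takes murn : (t -> (e -> t)), giving (s -> e).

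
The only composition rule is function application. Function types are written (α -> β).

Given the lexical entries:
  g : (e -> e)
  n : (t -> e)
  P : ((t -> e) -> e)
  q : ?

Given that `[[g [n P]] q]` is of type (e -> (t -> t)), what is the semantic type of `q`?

(e -> (e -> (t -> t)))

For [[g [n P]] q] to have type (e -> (t -> t)) with [g [n P]] of type e, q must be the function: q : (e -> (e -> (t -> t))).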